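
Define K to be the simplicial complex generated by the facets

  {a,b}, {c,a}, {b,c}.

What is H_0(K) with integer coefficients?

H_0 ≅ Z.

We work with the vertex ordering a < b < c. The simplices of K, each written with vertices in increasing order, are:

  0-simplices (3): a, b, c
  1-simplices (3): ab, ac, bc

so the chain groups are C_0 ≅ Z^3, C_1 ≅ Z^3.

Boundary ∂_1: C_1 → C_0 maps an edge to its endpoints' difference, ∂[p,q] = q − p.
As a 3×3 matrix over Z this has rank 2, with invariant factors (1,1).

Computing H_k = (kernel of ∂_k) / (image of ∂_{k+1}):

  H_0: rank C_0 − rank ∂_1 = 3 − 2 = 1, and the invariant factors of ∂_1 are all 1, so H_0 = Z.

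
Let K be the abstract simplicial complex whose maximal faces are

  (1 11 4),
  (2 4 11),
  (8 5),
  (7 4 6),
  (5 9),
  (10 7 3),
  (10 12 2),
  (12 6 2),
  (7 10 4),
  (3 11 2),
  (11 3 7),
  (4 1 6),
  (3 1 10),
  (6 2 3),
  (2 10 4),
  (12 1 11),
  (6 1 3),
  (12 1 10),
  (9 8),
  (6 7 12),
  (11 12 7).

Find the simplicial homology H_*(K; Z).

H_0 = Z^2,  H_1 = Z^3,  H_2 = Z.

We work with the vertex ordering 1 < 2 < 3 < 4 < 5 < 6 < 7 < 8 < 9 < 10 < 11 < 12. The simplices of K, each written with vertices in increasing order, are:

  0-simplices (12): [1], [2], [3], [4], [5], [6], [7], [8], [9], [10], [11], [12]
  1-simplices (30): (30 of them)
  2-simplices (18): (18 of them)

so the chain groups are C_0 ≅ Z^12, C_1 ≅ Z^30, C_2 ≅ Z^18.

The boundary map ∂_1: C_1 → C_0 sends each edge [p,q] (with p < q) to q − p.
As a 12×30 matrix over Z this has rank 10, with invariant factors (1,1,1,1,1,1,1,1,1,1).

The boundary map ∂_2: C_2 → C_1 maps a triangle to the signed sum of its edges. For instance
  ∂[1,3,6] = [3,6] − [1,6] + [1,3],
  ∂[3,7,11] = [7,11] − [3,11] + [3,7].
As a 30×18 matrix over Z this has rank 17, with invariant factors (1,1,1,1,1,1,1,1,1,1,1,1,1,1,1,1,1).

From H_k ≅ ker(∂_k) / im(∂_{k+1}) we obtain:

  H_0: rank C_0 − rank ∂_1 = 12 − 10 = 2, and the invariant factors of ∂_1 are all 1, so H_0 ≅ Z^2.
  H_1: rank ker ∂_1 − rank ∂_2 = (30 − 10) − 17 = 3, and the invariant factors of ∂_2 are all 1, so H_1 ≅ Z^3.
  H_2: rank ker ∂_2 − rank ∂_3 = (18 − 17) − 0 = 1, and there is no ∂_3, so H_2 ≅ Z.

As a check, the Euler characteristic is 12 − 30 + 18 = 0, which agrees with 2 − 3 + 1 = 0.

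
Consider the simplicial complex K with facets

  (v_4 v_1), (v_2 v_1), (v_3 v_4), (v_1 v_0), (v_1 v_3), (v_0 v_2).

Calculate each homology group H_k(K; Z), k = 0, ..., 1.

Fix the vertex order v_0 < v_1 < v_2 < v_3 < v_4 and write every simplex with vertices in increasing order. Then dim K = 1 and the simplices of K are:

  0-simplices (5): [v_0], [v_1], [v_2], [v_3], [v_4]
  1-simplices (6): [v_0,v_1], [v_0,v_2], [v_1,v_2], [v_1,v_3], [v_1,v_4], [v_3,v_4]

giving chain groups C_0 ≅ Z^5, C_1 ≅ Z^6.

The boundary map ∂_1: C_1 → C_0 is given by ∂[p,q] = [q] − [p]. For instance
  ∂[v_1,v_2] = [v_2] − [v_1].
The 5×6 boundary matrix has rank 4 and Smith normal form diag(1,1,1,1).

Reading off H_k = ker ∂_k / im ∂_{k+1}:

  H_0: rank C_0 − rank ∂_1 = 5 − 4 = 1, and the invariant factors of ∂_1 are all 1, so H_0 = Z.
  H_1: rank ker ∂_1 − rank ∂_2 = (6 − 4) − 0 = 2, and there is no ∂_2, so H_1 = Z^2.

(K is a triangulation of a wedge of 2 circles.)

H_0 = Z,  H_1 = Z^2.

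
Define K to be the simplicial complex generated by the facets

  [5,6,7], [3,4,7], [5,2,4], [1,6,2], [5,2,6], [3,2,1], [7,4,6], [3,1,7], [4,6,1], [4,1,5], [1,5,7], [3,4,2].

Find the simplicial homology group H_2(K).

Take the total order 1 < 2 < 3 < 4 < 5 < 6 < 7 on the vertex set. Then K (dimension 2) consists of the simplices:

  0-simplices (7): [1], [2], [3], [4], [5], [6], [7]
  1-simplices (18): [1,2], [1,3], [1,4], [1,5], [1,6], [1,7], [2,3], [2,4], [2,5], [2,6], [3,4], [3,7], [4,5], [4,6], [4,7], [5,6], [5,7], [6,7]
  2-simplices (12): [1,2,3], [1,2,6], [1,3,7], [1,4,5], [1,4,6], [1,5,7], [2,3,4], [2,4,5], [2,5,6], [3,4,7], [4,6,7], [5,6,7]

so the chain groups are C_0 ≅ Z^7, C_1 ≅ Z^18, C_2 ≅ Z^12.

Boundary ∂_1: C_1 → C_0 is given by ∂[p,q] = [q] − [p]. For instance
  ∂[3,4] = [4] − [3].
As a 7×18 matrix over Z this has rank 6, with invariant factors (1,1,1,1,1,1).

The boundary map ∂_2: C_2 → C_1 maps a triangle to the signed sum of its edges. For instance
  ∂[3,4,7] = [4,7] − [3,7] + [3,4],
  ∂[1,2,6] = [2,6] − [1,6] + [1,2].
The resulting 18×12 matrix has rank 12, and its Smith normal form has invariant factors (1,1,1,1,1,1,1,1,1,1,1,2).

Computing H_k = (kernel of ∂_k) / (image of ∂_{k+1}):

  H_2: rank ker ∂_2 − rank ∂_3 = (12 − 12) − 0 = 0, and there is no ∂_3, so H_2 = 0.

H_2 ≅ 0.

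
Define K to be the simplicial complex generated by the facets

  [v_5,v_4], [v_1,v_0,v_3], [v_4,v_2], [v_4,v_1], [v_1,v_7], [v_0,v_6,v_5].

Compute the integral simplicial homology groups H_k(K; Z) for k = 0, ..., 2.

Order the vertices as v_0 < v_1 < v_2 < v_3 < v_4 < v_5 < v_6 < v_7. Listing each simplex with vertices in this order, K has dimension 2 with simplices:

  0-simplices (8): [v_0], [v_1], [v_2], [v_3], [v_4], [v_5], [v_6], [v_7]
  1-simplices (10): [v_0,v_1], [v_0,v_3], [v_0,v_5], [v_0,v_6], [v_1,v_3], [v_1,v_4], [v_1,v_7], [v_2,v_4], [v_4,v_5], [v_5,v_6]
  2-simplices (2): [v_0,v_1,v_3], [v_0,v_5,v_6]

giving chain groups C_0 ≅ Z^8, C_1 ≅ Z^10, C_2 ≅ Z^2.

∂_1: C_1 → C_0 maps an edge to its endpoints' difference, ∂[p,q] = q − p.
This gives a 8×10 integer matrix of rank 7; reducing to Smith normal form yields diagonal entries (1,1,1,1,1,1,1).

Boundary ∂_2: C_2 → C_1 acts by ∂[p,q,r] = [q,r] − [p,r] + [p,q]. For instance
  ∂[v_0,v_5,v_6] = [v_5,v_6] − [v_0,v_6] + [v_0,v_5],
  ∂[v_0,v_1,v_3] = [v_1,v_3] − [v_0,v_3] + [v_0,v_1].
The resulting 10×2 matrix has rank 2, and its Smith normal form has invariant factors (1,1).

Computing H_k = (kernel of ∂_k) / (image of ∂_{k+1}):

  H_0: rank C_0 − rank ∂_1 = 8 − 7 = 1, and the invariant factors of ∂_1 are all 1, so H_0 = Z.
  H_1: rank ker ∂_1 − rank ∂_2 = (10 − 7) − 2 = 1, and the invariant factors of ∂_2 are all 1, so H_1 = Z.
  H_2: rank ker ∂_2 − rank ∂_3 = (2 − 2) − 0 = 0, and there is no ∂_3, so H_2 = 0.

H_0 = Z,  H_1 = Z,  H_2 = 0.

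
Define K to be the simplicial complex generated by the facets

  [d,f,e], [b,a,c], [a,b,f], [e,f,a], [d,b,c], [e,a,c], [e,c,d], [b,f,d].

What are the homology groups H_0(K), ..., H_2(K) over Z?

H_0 = Z,  H_1 = 0,  H_2 = Z.

Fix the vertex order a < b < c < d < e < f and write every simplex with vertices in increasing order. Then dim K = 2 and the simplices of K are:

  0-simplices (6): a, b, c, d, e, f
  1-simplices (12): ab, ac, ae, af, bc, bd, bf, cd, ce, de, df, ef
  2-simplices (8): abc, abf, ace, aef, bcd, bdf, cde, def

so the chain groups are C_0 ≅ Z^6, C_1 ≅ Z^12, C_2 ≅ Z^8.

The boundary map ∂_1: C_1 → C_0 is given by ∂[p,q] = [q] − [p].
This gives a 6×12 integer matrix of rank 5; reducing to Smith normal form yields diagonal entries (1,1,1,1,1).

∂_2: C_2 → C_1 acts by ∂[p,q,r] = [q,r] − [p,r] + [p,q]. For instance
  ∂aef = ef − af + ae,
  ∂abc = bc − ac + ab.
This gives a 12×8 integer matrix of rank 7; reducing to Smith normal form yields diagonal entries (1,1,1,1,1,1,1).

From H_k ≅ ker(∂_k) / im(∂_{k+1}) we obtain:

  H_0: rank C_0 − rank ∂_1 = 6 − 5 = 1, and the invariant factors of ∂_1 are all 1, so H_0 ≅ Z.
  H_1: rank ker ∂_1 − rank ∂_2 = (12 − 5) − 7 = 0, and the invariant factors of ∂_2 are all 1, so H_1 ≅ 0.
  H_2: rank ker ∂_2 − rank ∂_3 = (8 − 7) − 0 = 1, and there is no ∂_3, so H_2 ≅ Z.

(K is a triangulation of the 2-sphere S^2.)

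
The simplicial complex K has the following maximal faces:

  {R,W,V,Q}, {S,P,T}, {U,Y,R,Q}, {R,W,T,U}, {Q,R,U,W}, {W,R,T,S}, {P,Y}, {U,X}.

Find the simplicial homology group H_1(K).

K has 10 vertices, 22 edges, 17 triangles, 5 3-simplices.
rank ∂_1 = 9, rank ∂_2 = 12 ⇒ b_1 = 22 − 9 − 12 = 1; all invariant factors of ∂_2 are 1 so no torsion. So H_1 = Z.

H_1 = Z.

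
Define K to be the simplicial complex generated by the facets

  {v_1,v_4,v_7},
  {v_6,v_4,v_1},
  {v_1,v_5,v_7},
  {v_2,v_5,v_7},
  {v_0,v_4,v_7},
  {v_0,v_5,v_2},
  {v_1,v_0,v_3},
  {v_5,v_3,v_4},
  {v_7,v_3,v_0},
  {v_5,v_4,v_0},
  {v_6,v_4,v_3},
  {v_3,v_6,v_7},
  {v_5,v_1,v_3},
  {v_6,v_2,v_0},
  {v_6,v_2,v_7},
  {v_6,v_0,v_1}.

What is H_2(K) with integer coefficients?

H_2 ≅ Z.

Take the total order v_0 < v_1 < v_2 < v_3 < v_4 < v_5 < v_6 < v_7 on the vertex set. Then K (dimension 2) consists of the simplices:

  0-simplices (8): [v_0], [v_1], [v_2], [v_3], [v_4], [v_5], [v_6], [v_7]
  1-simplices (24): (24 of them)
  2-simplices (16): (16 of them)

so the chain groups are C_0 ≅ Z^8, C_1 ≅ Z^24, C_2 ≅ Z^16.

∂_1: C_1 → C_0 sends each edge [p,q] (with p < q) to q − p. For instance
  ∂[v_0,v_4] = [v_4] − [v_0].
The resulting 8×24 matrix has rank 7, and its Smith normal form has invariant factors (1,1,1,1,1,1,1).

The boundary map ∂_2: C_2 → C_1 acts by ∂[p,q,r] = [q,r] − [p,r] + [p,q]. For instance
  ∂[v_2,v_5,v_7] = [v_5,v_7] − [v_2,v_7] + [v_2,v_5],
  ∂[v_1,v_3,v_5] = [v_3,v_5] − [v_1,v_5] + [v_1,v_3].
The 24×16 boundary matrix has rank 15 and Smith normal form diag(1,1,1,1,1,1,1,1,1,1,1,1,1,1,1).

Reading off H_k = ker ∂_k / im ∂_{k+1}:

  H_2: rank ker ∂_2 − rank ∂_3 = (16 − 15) − 0 = 1, and there is no ∂_3, so H_2 = Z.

(K is a triangulation of the torus T^2.)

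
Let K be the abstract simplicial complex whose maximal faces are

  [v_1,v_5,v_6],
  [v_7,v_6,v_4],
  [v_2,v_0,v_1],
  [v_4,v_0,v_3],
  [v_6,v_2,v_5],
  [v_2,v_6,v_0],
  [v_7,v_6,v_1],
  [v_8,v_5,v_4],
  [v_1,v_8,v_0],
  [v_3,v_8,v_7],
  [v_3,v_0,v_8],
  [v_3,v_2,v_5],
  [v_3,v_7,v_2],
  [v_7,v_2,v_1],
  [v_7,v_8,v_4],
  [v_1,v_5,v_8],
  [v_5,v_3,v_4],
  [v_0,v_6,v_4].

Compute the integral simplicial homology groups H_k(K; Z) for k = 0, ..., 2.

Order the vertices as v_0 < v_1 < v_2 < v_3 < v_4 < v_5 < v_6 < v_7 < v_8. Listing each simplex with vertices in this order, K has dimension 2 with simplices:

  0-simplices (9): [v_0], [v_1], [v_2], [v_3], [v_4], [v_5], [v_6], [v_7], [v_8]
  1-simplices (27): (27 of them)
  2-simplices (18): (18 of them)

so the chain groups are C_0 ≅ Z^9, C_1 ≅ Z^27, C_2 ≅ Z^18.

Boundary ∂_1: C_1 → C_0 sends each edge [p,q] (with p < q) to q − p. For instance
  ∂[v_1,v_5] = [v_5] − [v_1].
As a 9×27 matrix over Z this has rank 8, with invariant factors (1,1,1,1,1,1,1,1).

Boundary ∂_2: C_2 → C_1 sends each 2-simplex [p,q,r] to [q,r] − [p,r] + [p,q]. For instance
  ∂[v_2,v_3,v_5] = [v_3,v_5] − [v_2,v_5] + [v_2,v_3],
  ∂[v_0,v_1,v_8] = [v_1,v_8] − [v_0,v_8] + [v_0,v_1].
The 27×18 boundary matrix has rank 18 and Smith normal form diag(1,1,1,1,1,1,1,1,1,1,1,1,1,1,1,1,1,2).

Reading off H_k = ker ∂_k / im ∂_{k+1}:

  H_0: rank C_0 − rank ∂_1 = 9 − 8 = 1, and the invariant factors of ∂_1 are all 1, so H_0 ≅ Z.
  H_1: rank ker ∂_1 − rank ∂_2 = (27 − 8) − 18 = 1, and ∂_2 has invariant factor 2 > 1, so H_1 ≅ Z ⊕ Z_2.
  H_2: rank ker ∂_2 − rank ∂_3 = (18 − 18) − 0 = 0, and there is no ∂_3, so H_2 ≅ 0.

(K is a triangulation of the Klein bottle.)

H_0 ≅ Z,  H_1 ≅ Z ⊕ Z_2,  H_2 = 0.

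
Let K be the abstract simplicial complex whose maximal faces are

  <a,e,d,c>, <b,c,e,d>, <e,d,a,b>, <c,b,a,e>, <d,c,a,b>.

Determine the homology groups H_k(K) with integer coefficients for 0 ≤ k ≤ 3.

H_0 = Z,  H_1 = 0,  H_2 = 0,  H_3 = Z.

Take the total order a < b < c < d < e on the vertex set. Then K (dimension 3) consists of the simplices:

  0-simplices (5): a, b, c, d, e
  1-simplices (10): ab, ac, ad, ae, bc, bd, be, cd, ce, de
  2-simplices (10): abc, abd, abe, acd, ace, ade, bcd, bce, bde, cde
  3-simplices (5): abcd, abce, abde, acde, bcde

so the chain groups are C_0 ≅ Z^5, C_1 ≅ Z^10, C_2 ≅ Z^10, C_3 ≅ Z^5.

The boundary map ∂_1: C_1 → C_0 sends each edge [p,q] (with p < q) to q − p.
The 5×10 boundary matrix has rank 4 and Smith normal form diag(1,1,1,1).

The boundary map ∂_2: C_2 → C_1 sends each 2-simplex [p,q,r] to [q,r] − [p,r] + [p,q]. For instance
  ∂abd = bd − ad + ab,
  ∂bde = de − be + bd.
This gives a 10×10 integer matrix of rank 6; reducing to Smith normal form yields diagonal entries (1,1,1,1,1,1).

∂_3: C_3 → C_2 sends each 3-simplex σ to the alternating sum Σ_i (−1)^i (σ with its i-th vertex removed). For instance
  ∂bcde = cde − bde + bce − bcd,
  ∂abcd = bcd − acd + abd − abc.
The 10×5 boundary matrix has rank 4 and Smith normal form diag(1,1,1,1).

Now H_k = ker ∂_k / im ∂_{k+1}, so:

  H_0: rank C_0 − rank ∂_1 = 5 − 4 = 1, and the invariant factors of ∂_1 are all 1, so H_0 = Z.
  H_1: rank ker ∂_1 − rank ∂_2 = (10 − 4) − 6 = 0, and the invariant factors of ∂_2 are all 1, so H_1 = 0.
  H_2: rank ker ∂_2 − rank ∂_3 = (10 − 6) − 4 = 0, and the invariant factors of ∂_3 are all 1, so H_2 = 0.
  H_3: rank ker ∂_3 − rank ∂_4 = (5 − 4) − 0 = 1, and there is no ∂_4, so H_3 = Z.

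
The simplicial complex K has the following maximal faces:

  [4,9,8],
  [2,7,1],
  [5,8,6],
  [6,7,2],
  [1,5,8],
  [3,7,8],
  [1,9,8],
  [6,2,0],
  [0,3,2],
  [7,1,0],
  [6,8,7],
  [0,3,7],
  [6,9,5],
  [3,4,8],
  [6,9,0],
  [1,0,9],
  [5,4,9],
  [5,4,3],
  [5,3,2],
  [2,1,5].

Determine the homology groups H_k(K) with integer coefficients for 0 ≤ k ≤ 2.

We work with the vertex ordering 0 < 1 < 2 < 3 < 4 < 5 < 6 < 7 < 8 < 9. The simplices of K, each written with vertices in increasing order, are:

  0-simplices (10): [0], [1], [2], [3], [4], [5], [6], [7], [8], [9]
  1-simplices (30): (30 of them)
  2-simplices (20): (20 of them)

Hence C_0 ≅ Z^10, C_1 ≅ Z^30, C_2 ≅ Z^20.

The boundary map ∂_1: C_1 → C_0 sends each edge [p,q] (with p < q) to q − p.
The resulting 10×30 matrix has rank 9, and its Smith normal form has invariant factors (1,1,1,1,1,1,1,1,1).

∂_2: C_2 → C_1 sends each 2-simplex [p,q,r] to [q,r] − [p,r] + [p,q]. For instance
  ∂[1,2,5] = [2,5] − [1,5] + [1,2],
  ∂[6,7,8] = [7,8] − [6,8] + [6,7].
The resulting 30×20 matrix has rank 20, and its Smith normal form has invariant factors (1,1,1,1,1,1,1,1,1,1,1,1,1,1,1,1,1,1,1,2).

Computing H_k = (kernel of ∂_k) / (image of ∂_{k+1}):

  H_0: rank C_0 − rank ∂_1 = 10 − 9 = 1, and the invariant factors of ∂_1 are all 1, so H_0 = Z.
  H_1: rank ker ∂_1 − rank ∂_2 = (30 − 9) − 20 = 1, and ∂_2 has invariant factor 2 > 1, so H_1 = Z ⊕ Z/2.
  H_2: rank ker ∂_2 − rank ∂_3 = (20 − 20) − 0 = 0, and there is no ∂_3, so H_2 = 0.

H_0 = Z,  H_1 = Z ⊕ Z/2,  H_2 = 0.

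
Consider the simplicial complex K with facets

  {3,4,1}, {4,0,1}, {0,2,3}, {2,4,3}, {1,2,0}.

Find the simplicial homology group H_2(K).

H_2 = 0.

We work with the vertex ordering 0 < 1 < 2 < 3 < 4. The simplices of K, each written with vertices in increasing order, are:

  0-simplices (5): [0], [1], [2], [3], [4]
  1-simplices (10): [0,1], [0,2], [0,3], [0,4], [1,2], [1,3], [1,4], [2,3], [2,4], [3,4]
  2-simplices (5): [0,1,2], [0,1,4], [0,2,3], [1,3,4], [2,3,4]

giving chain groups C_0 ≅ Z^5, C_1 ≅ Z^10, C_2 ≅ Z^5.

∂_1: C_1 → C_0 maps an edge to its endpoints' difference, ∂[p,q] = q − p. For instance
  ∂[0,3] = [3] − [0].
The 5×10 boundary matrix has rank 4 and Smith normal form diag(1,1,1,1).

The boundary map ∂_2: C_2 → C_1 acts by ∂[p,q,r] = [q,r] − [p,r] + [p,q]. For instance
  ∂[1,3,4] = [3,4] − [1,4] + [1,3],
  ∂[2,3,4] = [3,4] − [2,4] + [2,3].
The 10×5 boundary matrix has rank 5 and Smith normal form diag(1,1,1,1,1).

Computing H_k = (kernel of ∂_k) / (image of ∂_{k+1}):

  H_2: rank ker ∂_2 − rank ∂_3 = (5 − 5) − 0 = 0, and there is no ∂_3, so H_2 ≅ 0.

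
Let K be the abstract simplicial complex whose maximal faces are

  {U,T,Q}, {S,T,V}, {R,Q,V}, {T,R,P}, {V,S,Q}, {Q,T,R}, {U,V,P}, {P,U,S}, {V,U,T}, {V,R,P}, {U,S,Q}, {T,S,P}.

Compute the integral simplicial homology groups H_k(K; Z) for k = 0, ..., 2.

We work with the vertex ordering P < Q < R < S < T < U < V. The simplices of K, each written with vertices in increasing order, are:

  0-simplices (7): P, Q, R, S, T, U, V
  1-simplices (18): PR, PS, PT, PU, PV, QR, QS, QT, QU, QV, RT, RV, ST, SU, SV, TU, TV, UV
  2-simplices (12): PRT, PRV, PST, PSU, PUV, QRT, QRV, QSU, QSV, QTU, STV, TUV

Hence C_0 ≅ Z^7, C_1 ≅ Z^18, C_2 ≅ Z^12.

∂_1: C_1 → C_0 maps an edge to its endpoints' difference, ∂[p,q] = q − p. For instance
  ∂SU = U − S.
As a 7×18 matrix over Z this has rank 6, with invariant factors (1,1,1,1,1,1).

Boundary ∂_2: C_2 → C_1 maps a triangle to the signed sum of its edges. For instance
  ∂PUV = UV − PV + PU,
  ∂PRV = RV − PV + PR.
The 18×12 boundary matrix has rank 12 and Smith normal form diag(1,1,1,1,1,1,1,1,1,1,1,2).

Now H_k = ker ∂_k / im ∂_{k+1}, so:

  H_0: rank C_0 − rank ∂_1 = 7 − 6 = 1, and the invariant factors of ∂_1 are all 1, so H_0 = Z.
  H_1: rank ker ∂_1 − rank ∂_2 = (18 − 6) − 12 = 0, and ∂_2 has invariant factor 2 > 1, so H_1 = Z/2Z.
  H_2: rank ker ∂_2 − rank ∂_3 = (12 − 12) − 0 = 0, and there is no ∂_3, so H_2 = 0.

H_0 ≅ Z,  H_1 ≅ Z/2Z,  H_2 = 0.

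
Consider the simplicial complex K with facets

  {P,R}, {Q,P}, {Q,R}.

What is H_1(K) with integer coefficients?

H_1 ≅ Z.

We work with the vertex ordering P < Q < R. The simplices of K, each written with vertices in increasing order, are:

  0-simplices (3): P, Q, R
  1-simplices (3): PQ, PR, QR

so the chain groups are C_0 ≅ Z^3, C_1 ≅ Z^3.

∂_1: C_1 → C_0 maps an edge to its endpoints' difference, ∂[p,q] = q − p. For instance
  ∂QR = R − Q.
As a 3×3 matrix over Z this has rank 2, with invariant factors (1,1).

Reading off H_k = ker ∂_k / im ∂_{k+1}:

  H_1: rank ker ∂_1 − rank ∂_2 = (3 − 2) − 0 = 1, and there is no ∂_2, so H_1 ≅ Z.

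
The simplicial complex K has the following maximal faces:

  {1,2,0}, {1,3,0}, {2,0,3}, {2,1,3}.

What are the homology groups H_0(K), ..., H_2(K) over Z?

H_0 = Z,  H_1 = 0,  H_2 = Z.

Fix the vertex order 0 < 1 < 2 < 3 and write every simplex with vertices in increasing order. Then dim K = 2 and the simplices of K are:

  0-simplices (4): [0], [1], [2], [3]
  1-simplices (6): [0,1], [0,2], [0,3], [1,2], [1,3], [2,3]
  2-simplices (4): [0,1,2], [0,1,3], [0,2,3], [1,2,3]

so the chain groups are C_0 ≅ Z^4, C_1 ≅ Z^6, C_2 ≅ Z^4.

Boundary ∂_1: C_1 → C_0 is given by ∂[p,q] = [q] − [p].
This gives a 4×6 integer matrix of rank 3; reducing to Smith normal form yields diagonal entries (1,1,1).

The boundary map ∂_2: C_2 → C_1 maps a triangle to the signed sum of its edges. For instance
  ∂[0,1,2] = [1,2] − [0,2] + [0,1],
  ∂[0,2,3] = [2,3] − [0,3] + [0,2].
This gives a 6×4 integer matrix of rank 3; reducing to Smith normal form yields diagonal entries (1,1,1).

Computing H_k = (kernel of ∂_k) / (image of ∂_{k+1}):

  H_0: rank C_0 − rank ∂_1 = 4 − 3 = 1, and the invariant factors of ∂_1 are all 1, so H_0 = Z.
  H_1: rank ker ∂_1 − rank ∂_2 = (6 − 3) − 3 = 0, and the invariant factors of ∂_2 are all 1, so H_1 = 0.
  H_2: rank ker ∂_2 − rank ∂_3 = (4 − 3) − 0 = 1, and there is no ∂_3, so H_2 = Z.

As a check, the Euler characteristic is 4 − 6 + 4 = 2, which agrees with 1 − 0 + 1 = 2.
(K is a triangulation of the 2-sphere S^2.)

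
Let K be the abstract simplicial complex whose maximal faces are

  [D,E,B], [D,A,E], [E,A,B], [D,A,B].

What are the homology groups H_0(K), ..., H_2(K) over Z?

We work with the vertex ordering A < B < D < E. The simplices of K, each written with vertices in increasing order, are:

  0-simplices (4): A, B, D, E
  1-simplices (6): AB, AD, AE, BD, BE, DE
  2-simplices (4): ABD, ABE, ADE, BDE

so the chain groups are C_0 ≅ Z^4, C_1 ≅ Z^6, C_2 ≅ Z^4.

Boundary ∂_1: C_1 → C_0 maps an edge to its endpoints' difference, ∂[p,q] = q − p.
The resulting 4×6 matrix has rank 3, and its Smith normal form has invariant factors (1,1,1).

The boundary map ∂_2: C_2 → C_1 maps a triangle to the signed sum of its edges. For instance
  ∂ADE = DE − AE + AD,
  ∂ABE = BE − AE + AB.
This gives a 6×4 integer matrix of rank 3; reducing to Smith normal form yields diagonal entries (1,1,1).

Reading off H_k = ker ∂_k / im ∂_{k+1}:

  H_0: rank C_0 − rank ∂_1 = 4 − 3 = 1, and the invariant factors of ∂_1 are all 1, so H_0 ≅ Z.
  H_1: rank ker ∂_1 − rank ∂_2 = (6 − 3) − 3 = 0, and the invariant factors of ∂_2 are all 1, so H_1 ≅ 0.
  H_2: rank ker ∂_2 − rank ∂_3 = (4 − 3) − 0 = 1, and there is no ∂_3, so H_2 ≅ Z.

H_0 ≅ Z,  H_1 = 0,  H_2 ≅ Z.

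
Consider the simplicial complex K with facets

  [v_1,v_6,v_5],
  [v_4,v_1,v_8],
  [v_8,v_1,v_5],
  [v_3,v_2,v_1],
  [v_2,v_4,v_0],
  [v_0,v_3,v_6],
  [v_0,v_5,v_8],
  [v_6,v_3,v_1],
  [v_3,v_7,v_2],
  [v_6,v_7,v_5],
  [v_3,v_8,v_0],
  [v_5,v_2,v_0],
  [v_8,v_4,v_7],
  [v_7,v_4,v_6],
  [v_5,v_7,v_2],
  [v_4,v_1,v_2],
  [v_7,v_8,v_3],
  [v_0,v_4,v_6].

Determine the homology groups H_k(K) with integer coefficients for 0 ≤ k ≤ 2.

H_0 ≅ Z,  H_1 ≅ Z^2,  H_2 ≅ Z.

We work with the vertex ordering v_0 < v_1 < v_2 < v_3 < v_4 < v_5 < v_6 < v_7 < v_8. The simplices of K, each written with vertices in increasing order, are:

  0-simplices (9): [v_0], [v_1], [v_2], [v_3], [v_4], [v_5], [v_6], [v_7], [v_8]
  1-simplices (27): (27 of them)
  2-simplices (18): (18 of them)

so the chain groups are C_0 ≅ Z^9, C_1 ≅ Z^27, C_2 ≅ Z^18.

Boundary ∂_1: C_1 → C_0 is given by ∂[p,q] = [q] − [p]. For instance
  ∂[v_0,v_3] = [v_3] − [v_0].
The 9×27 boundary matrix has rank 8 and Smith normal form diag(1,1,1,1,1,1,1,1).

∂_2: C_2 → C_1 acts by ∂[p,q,r] = [q,r] − [p,r] + [p,q]. For instance
  ∂[v_2,v_5,v_7] = [v_5,v_7] − [v_2,v_7] + [v_2,v_5],
  ∂[v_1,v_3,v_6] = [v_3,v_6] − [v_1,v_6] + [v_1,v_3].
As a 27×18 matrix over Z this has rank 17, with invariant factors (1,1,1,1,1,1,1,1,1,1,1,1,1,1,1,1,1).

Computing H_k = (kernel of ∂_k) / (image of ∂_{k+1}):

  H_0: rank C_0 − rank ∂_1 = 9 − 8 = 1, and the invariant factors of ∂_1 are all 1, so H_0 = Z.
  H_1: rank ker ∂_1 − rank ∂_2 = (27 − 8) − 17 = 2, and the invariant factors of ∂_2 are all 1, so H_1 = Z^2.
  H_2: rank ker ∂_2 − rank ∂_3 = (18 − 17) − 0 = 1, and there is no ∂_3, so H_2 = Z.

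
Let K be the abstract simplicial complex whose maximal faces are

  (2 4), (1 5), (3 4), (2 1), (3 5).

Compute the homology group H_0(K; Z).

H_0 ≅ Z.

Take the total order 1 < 2 < 3 < 4 < 5 on the vertex set. Then K (dimension 1) consists of the simplices:

  0-simplices (5): [1], [2], [3], [4], [5]
  1-simplices (5): [1,2], [1,5], [2,4], [3,4], [3,5]

so the chain groups are C_0 ≅ Z^5, C_1 ≅ Z^5.

∂_1: C_1 → C_0 sends each edge [p,q] (with p < q) to q − p.
The resulting 5×5 matrix has rank 4, and its Smith normal form has invariant factors (1,1,1,1).

Computing H_k = (kernel of ∂_k) / (image of ∂_{k+1}):

  H_0: rank C_0 − rank ∂_1 = 5 − 4 = 1, and the invariant factors of ∂_1 are all 1, so H_0 ≅ Z.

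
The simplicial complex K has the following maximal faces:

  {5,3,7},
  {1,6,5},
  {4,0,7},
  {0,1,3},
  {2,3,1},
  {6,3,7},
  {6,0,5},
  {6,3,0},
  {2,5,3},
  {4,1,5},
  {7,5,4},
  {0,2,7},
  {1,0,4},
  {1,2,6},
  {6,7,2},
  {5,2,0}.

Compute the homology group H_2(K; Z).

H_2 ≅ Z.

Order the vertices as 0 < 1 < 2 < 3 < 4 < 5 < 6 < 7. Listing each simplex with vertices in this order, K has dimension 2 with simplices:

  0-simplices (8): [0], [1], [2], [3], [4], [5], [6], [7]
  1-simplices (24): (24 of them)
  2-simplices (16): [0,1,3], [0,1,4], [0,2,5], [0,2,7], [0,3,6], [0,4,7], [0,5,6], [1,2,3], [1,2,6], [1,4,5], [1,5,6], [2,3,5], [2,6,7], [3,5,7], [3,6,7], [4,5,7]

Hence C_0 ≅ Z^8, C_1 ≅ Z^24, C_2 ≅ Z^16.

Boundary ∂_1: C_1 → C_0 is given by ∂[p,q] = [q] − [p]. For instance
  ∂[5,6] = [6] − [5].
As a 8×24 matrix over Z this has rank 7, with invariant factors (1,1,1,1,1,1,1).

The boundary map ∂_2: C_2 → C_1 sends each 2-simplex [p,q,r] to [q,r] − [p,r] + [p,q]. For instance
  ∂[2,3,5] = [3,5] − [2,5] + [2,3],
  ∂[0,3,6] = [3,6] − [0,6] + [0,3].
As a 24×16 matrix over Z this has rank 15, with invariant factors (1,1,1,1,1,1,1,1,1,1,1,1,1,1,1).

From H_k ≅ ker(∂_k) / im(∂_{k+1}) we obtain:

  H_2: rank ker ∂_2 − rank ∂_3 = (16 − 15) − 0 = 1, and there is no ∂_3, so H_2 ≅ Z.

(K is a triangulation of the torus T^2.)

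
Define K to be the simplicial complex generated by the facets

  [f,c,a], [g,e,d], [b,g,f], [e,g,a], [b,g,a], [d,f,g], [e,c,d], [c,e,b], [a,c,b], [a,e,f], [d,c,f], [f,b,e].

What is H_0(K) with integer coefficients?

H_0 = Z.

K has 7 vertices, 18 edges, 12 triangles.
rank ∂_0 = 0, rank ∂_1 = 6 ⇒ b_0 = 7 − 0 − 6 = 1; all invariant factors of ∂_1 are 1 so no torsion. So H_0 ≅ Z.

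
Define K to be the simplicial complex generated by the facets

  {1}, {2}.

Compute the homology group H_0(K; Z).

We work with the vertex ordering 1 < 2. The simplices of K, each written with vertices in increasing order, are:

  0-simplices (2): [1], [2]

so the chain groups are C_0 ≅ Z^2.

Computing H_k = (kernel of ∂_k) / (image of ∂_{k+1}):

  H_0: rank C_0 − rank ∂_1 = 2 − 0 = 2, and there is no ∂_1, so H_0 = Z^2.

H_0 = Z^2.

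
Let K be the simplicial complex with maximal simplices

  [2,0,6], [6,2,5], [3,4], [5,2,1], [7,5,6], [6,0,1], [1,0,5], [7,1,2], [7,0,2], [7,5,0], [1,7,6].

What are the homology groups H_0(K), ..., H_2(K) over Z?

Fix the vertex order 0 < 1 < 2 < 3 < 4 < 5 < 6 < 7 and write every simplex with vertices in increasing order. Then dim K = 2 and the simplices of K are:

  0-simplices (8): [0], [1], [2], [3], [4], [5], [6], [7]
  1-simplices (16): [0,1], [0,2], [0,5], [0,6], [0,7], [1,2], [1,5], [1,6], [1,7], [2,5], [2,6], [2,7], [3,4], [5,6], [5,7], [6,7]
  2-simplices (10): [0,1,5], [0,1,6], [0,2,6], [0,2,7], [0,5,7], [1,2,5], [1,2,7], [1,6,7], [2,5,6], [5,6,7]

Hence C_0 ≅ Z^8, C_1 ≅ Z^16, C_2 ≅ Z^10.

The boundary map ∂_1: C_1 → C_0 maps an edge to its endpoints' difference, ∂[p,q] = q − p.
The 8×16 boundary matrix has rank 6 and Smith normal form diag(1,1,1,1,1,1).

Boundary ∂_2: C_2 → C_1 maps a triangle to the signed sum of its edges. For instance
  ∂[0,5,7] = [5,7] − [0,7] + [0,5],
  ∂[1,6,7] = [6,7] − [1,7] + [1,6].
As a 16×10 matrix over Z this has rank 10, with invariant factors (1,1,1,1,1,1,1,1,1,2).

From H_k ≅ ker(∂_k) / im(∂_{k+1}) we obtain:

  H_0: rank C_0 − rank ∂_1 = 8 − 6 = 2, and the invariant factors of ∂_1 are all 1, so H_0 ≅ Z^2.
  H_1: rank ker ∂_1 − rank ∂_2 = (16 − 6) − 10 = 0, and ∂_2 has invariant factor 2 > 1, so H_1 ≅ Z_2.
  H_2: rank ker ∂_2 − rank ∂_3 = (10 − 10) − 0 = 0, and there is no ∂_3, so H_2 ≅ 0.

H_0 = Z^2,  H_1 = Z_2,  H_2 = 0.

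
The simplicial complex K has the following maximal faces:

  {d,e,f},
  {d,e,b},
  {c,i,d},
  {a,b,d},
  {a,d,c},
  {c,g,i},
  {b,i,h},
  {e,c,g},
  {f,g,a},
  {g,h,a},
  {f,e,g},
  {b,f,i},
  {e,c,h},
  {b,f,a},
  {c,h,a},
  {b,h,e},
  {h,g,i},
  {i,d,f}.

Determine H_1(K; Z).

H_1 = Z ⊕ Z/2.

We work with the vertex ordering a < b < c < d < e < f < g < h < i. The simplices of K, each written with vertices in increasing order, are:

  0-simplices (9): a, b, c, d, e, f, g, h, i
  1-simplices (27): ab, ac, ad, af, ag, ah, bd, be, bf, bh, bi, cd, ce, cg, ch, ci, de, df, di, ef, eg, eh, fg, fi, gh, gi, hi
  2-simplices (18): abd, abf, acd, ach, afg, agh, bde, beh, bfi, bhi, cdi, ceg, ceh, cgi, def, dfi, efg, ghi

giving chain groups C_0 ≅ Z^9, C_1 ≅ Z^27, C_2 ≅ Z^18.

∂_1: C_1 → C_0 is given by ∂[p,q] = [q] − [p]. For instance
  ∂eh = h − e.
This gives a 9×27 integer matrix of rank 8; reducing to Smith normal form yields diagonal entries (1,1,1,1,1,1,1,1).

The boundary map ∂_2: C_2 → C_1 sends each 2-simplex [p,q,r] to [q,r] − [p,r] + [p,q]. For instance
  ∂ghi = hi − gi + gh,
  ∂ceg = eg − cg + ce.
The 27×18 boundary matrix has rank 18 and Smith normal form diag(1,1,1,1,1,1,1,1,1,1,1,1,1,1,1,1,1,2).

Reading off H_k = ker ∂_k / im ∂_{k+1}:

  H_1: rank ker ∂_1 − rank ∂_2 = (27 − 8) − 18 = 1, and ∂_2 has invariant factor 2 > 1, so H_1 ≅ Z ⊕ Z/2.

(K is a triangulation of the Klein bottle.)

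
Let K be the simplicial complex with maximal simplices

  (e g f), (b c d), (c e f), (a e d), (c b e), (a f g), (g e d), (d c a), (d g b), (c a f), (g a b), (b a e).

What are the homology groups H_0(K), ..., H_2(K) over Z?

Fix the vertex order a < b < c < d < e < f < g and write every simplex with vertices in increasing order. Then dim K = 2 and the simplices of K are:

  0-simplices (7): a, b, c, d, e, f, g
  1-simplices (18): ab, ac, ad, ae, af, ag, bc, bd, be, bg, cd, ce, cf, de, dg, ef, eg, fg
  2-simplices (12): abe, abg, acd, acf, ade, afg, bcd, bce, bdg, cef, deg, efg

Hence C_0 ≅ Z^7, C_1 ≅ Z^18, C_2 ≅ Z^12.

The boundary map ∂_1: C_1 → C_0 sends each edge [p,q] (with p < q) to q − p. For instance
  ∂af = f − a.
The resulting 7×18 matrix has rank 6, and its Smith normal form has invariant factors (1,1,1,1,1,1).

The boundary map ∂_2: C_2 → C_1 sends each 2-simplex [p,q,r] to [q,r] − [p,r] + [p,q]. For instance
  ∂afg = fg − ag + af,
  ∂abe = be − ae + ab.
This gives a 18×12 integer matrix of rank 12; reducing to Smith normal form yields diagonal entries (1,1,1,1,1,1,1,1,1,1,1,2).

Computing H_k = (kernel of ∂_k) / (image of ∂_{k+1}):

  H_0: rank C_0 − rank ∂_1 = 7 − 6 = 1, and the invariant factors of ∂_1 are all 1, so H_0 ≅ Z.
  H_1: rank ker ∂_1 − rank ∂_2 = (18 − 6) − 12 = 0, and ∂_2 has invariant factor 2 > 1, so H_1 ≅ Z/2.
  H_2: rank ker ∂_2 − rank ∂_3 = (12 − 12) − 0 = 0, and there is no ∂_3, so H_2 ≅ 0.

As a check, the Euler characteristic is 7 − 18 + 12 = 1, which agrees with 1 − 0 + 0 = 1.

H_0 ≅ Z,  H_1 ≅ Z/2,  H_2 = 0.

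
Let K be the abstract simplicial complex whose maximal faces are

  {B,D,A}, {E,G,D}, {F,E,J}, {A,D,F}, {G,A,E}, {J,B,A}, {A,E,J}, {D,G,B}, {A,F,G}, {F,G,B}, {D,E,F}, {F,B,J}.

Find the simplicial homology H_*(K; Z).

K has 7 vertices, 18 edges, 12 triangles.
rank ∂_0 = 0, rank ∂_1 = 6 ⇒ b_0 = 7 − 0 − 6 = 1; all invariant factors of ∂_1 are 1 so no torsion. So H_0 ≅ Z.
rank ∂_1 = 6, rank ∂_2 = 12 ⇒ b_1 = 18 − 6 − 12 = 0; ∂_2 has invariant factor(s) [2] giving torsion. So H_1 ≅ Z/2.
rank ∂_2 = 12, rank ∂_3 = 0 ⇒ b_2 = 12 − 12 − 0 = 0. So H_2 ≅ 0.

H_0 = Z,  H_1 = Z/2,  H_2 = 0.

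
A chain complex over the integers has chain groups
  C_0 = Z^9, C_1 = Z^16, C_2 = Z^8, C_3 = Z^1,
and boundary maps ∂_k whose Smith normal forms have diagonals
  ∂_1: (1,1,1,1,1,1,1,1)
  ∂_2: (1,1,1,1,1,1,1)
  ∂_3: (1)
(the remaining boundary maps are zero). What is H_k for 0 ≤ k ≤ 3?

H_0 = Z,  H_1 = Z,  H_2 = 0,  H_3 = 0.

H_0: b_0 = 9 − 0 − 8 = 1; torsion from ∂_1 factors > 1: none. So H_0 = Z.
H_1: b_1 = 16 − 8 − 7 = 1; torsion from ∂_2 factors > 1: none. So H_1 = Z.
H_2: b_2 = 8 − 7 − 1 = 0; torsion from ∂_3 factors > 1: none. So H_2 = 0.
H_3: b_3 = 1 − 1 − 0 = 0; torsion from ∂_4 factors > 1: none. So H_3 = 0.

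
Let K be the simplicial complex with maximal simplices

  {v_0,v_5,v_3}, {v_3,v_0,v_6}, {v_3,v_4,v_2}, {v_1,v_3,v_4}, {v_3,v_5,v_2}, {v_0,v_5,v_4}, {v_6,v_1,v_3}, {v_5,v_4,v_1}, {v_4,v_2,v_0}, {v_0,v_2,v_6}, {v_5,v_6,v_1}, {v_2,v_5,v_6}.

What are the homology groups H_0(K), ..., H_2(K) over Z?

H_0 = Z,  H_1 = Z/2Z,  H_2 = 0.

Take the total order v_0 < v_1 < v_2 < v_3 < v_4 < v_5 < v_6 on the vertex set. Then K (dimension 2) consists of the simplices:

  0-simplices (7): [v_0], [v_1], [v_2], [v_3], [v_4], [v_5], [v_6]
  1-simplices (18): (18 of them)
  2-simplices (12): (12 of them)

Hence C_0 ≅ Z^7, C_1 ≅ Z^18, C_2 ≅ Z^12.

The boundary map ∂_1: C_1 → C_0 sends each edge [p,q] (with p < q) to q − p. For instance
  ∂[v_2,v_5] = [v_5] − [v_2].
The 7×18 boundary matrix has rank 6 and Smith normal form diag(1,1,1,1,1,1).

∂_2: C_2 → C_1 sends each 2-simplex [p,q,r] to [q,r] − [p,r] + [p,q]. For instance
  ∂[v_0,v_3,v_6] = [v_3,v_6] − [v_0,v_6] + [v_0,v_3],
  ∂[v_0,v_2,v_4] = [v_2,v_4] − [v_0,v_4] + [v_0,v_2].
The resulting 18×12 matrix has rank 12, and its Smith normal form has invariant factors (1,1,1,1,1,1,1,1,1,1,1,2).

Computing H_k = (kernel of ∂_k) / (image of ∂_{k+1}):

  H_0: rank C_0 − rank ∂_1 = 7 − 6 = 1, and the invariant factors of ∂_1 are all 1, so H_0 ≅ Z.
  H_1: rank ker ∂_1 − rank ∂_2 = (18 − 6) − 12 = 0, and ∂_2 has invariant factor 2 > 1, so H_1 ≅ Z/2Z.
  H_2: rank ker ∂_2 − rank ∂_3 = (12 − 12) − 0 = 0, and there is no ∂_3, so H_2 ≅ 0.

As a check, the Euler characteristic is 7 − 18 + 12 = 1, which agrees with 1 − 0 + 0 = 1.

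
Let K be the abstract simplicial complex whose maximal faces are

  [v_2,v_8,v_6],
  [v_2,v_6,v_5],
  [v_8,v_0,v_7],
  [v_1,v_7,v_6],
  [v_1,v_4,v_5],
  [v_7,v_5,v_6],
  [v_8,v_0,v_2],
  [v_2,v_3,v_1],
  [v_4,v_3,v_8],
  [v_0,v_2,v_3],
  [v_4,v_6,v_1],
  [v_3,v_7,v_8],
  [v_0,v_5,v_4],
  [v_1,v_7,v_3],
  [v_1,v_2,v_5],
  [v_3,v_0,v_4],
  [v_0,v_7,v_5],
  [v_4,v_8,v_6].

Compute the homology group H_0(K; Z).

Order the vertices as v_0 < v_1 < v_2 < v_3 < v_4 < v_5 < v_6 < v_7 < v_8. Listing each simplex with vertices in this order, K has dimension 2 with simplices:

  0-simplices (9): [v_0], [v_1], [v_2], [v_3], [v_4], [v_5], [v_6], [v_7], [v_8]
  1-simplices (27): (27 of them)
  2-simplices (18): (18 of them)

giving chain groups C_0 ≅ Z^9, C_1 ≅ Z^27, C_2 ≅ Z^18.

Boundary ∂_1: C_1 → C_0 maps an edge to its endpoints' difference, ∂[p,q] = q − p.
The 9×27 boundary matrix has rank 8 and Smith normal form diag(1,1,1,1,1,1,1,1).

Boundary ∂_2: C_2 → C_1 acts by ∂[p,q,r] = [q,r] − [p,r] + [p,q]. For instance
  ∂[v_1,v_6,v_7] = [v_6,v_7] − [v_1,v_7] + [v_1,v_6],
  ∂[v_0,v_2,v_8] = [v_2,v_8] − [v_0,v_8] + [v_0,v_2].
This gives a 27×18 integer matrix of rank 18; reducing to Smith normal form yields diagonal entries (1,1,1,1,1,1,1,1,1,1,1,1,1,1,1,1,1,2).

Reading off H_k = ker ∂_k / im ∂_{k+1}:

  H_0: rank C_0 − rank ∂_1 = 9 − 8 = 1, and the invariant factors of ∂_1 are all 1, so H_0 = Z.

H_0 = Z.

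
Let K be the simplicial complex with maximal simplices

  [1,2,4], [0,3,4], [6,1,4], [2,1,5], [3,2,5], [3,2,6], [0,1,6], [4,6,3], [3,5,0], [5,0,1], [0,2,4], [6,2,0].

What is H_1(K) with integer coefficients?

Take the total order 0 < 1 < 2 < 3 < 4 < 5 < 6 on the vertex set. Then K (dimension 2) consists of the simplices:

  0-simplices (7): [0], [1], [2], [3], [4], [5], [6]
  1-simplices (18): [0,1], [0,2], [0,3], [0,4], [0,5], [0,6], [1,2], [1,4], [1,5], [1,6], [2,3], [2,4], [2,5], [2,6], [3,4], [3,5], [3,6], [4,6]
  2-simplices (12): [0,1,5], [0,1,6], [0,2,4], [0,2,6], [0,3,4], [0,3,5], [1,2,4], [1,2,5], [1,4,6], [2,3,5], [2,3,6], [3,4,6]

Hence C_0 ≅ Z^7, C_1 ≅ Z^18, C_2 ≅ Z^12.

Boundary ∂_1: C_1 → C_0 maps an edge to its endpoints' difference, ∂[p,q] = q − p. For instance
  ∂[0,2] = [2] − [0].
As a 7×18 matrix over Z this has rank 6, with invariant factors (1,1,1,1,1,1).

∂_2: C_2 → C_1 sends each 2-simplex [p,q,r] to [q,r] − [p,r] + [p,q]. For instance
  ∂[1,4,6] = [4,6] − [1,6] + [1,4],
  ∂[0,2,6] = [2,6] − [0,6] + [0,2].
As a 18×12 matrix over Z this has rank 12, with invariant factors (1,1,1,1,1,1,1,1,1,1,1,2).

Now H_k = ker ∂_k / im ∂_{k+1}, so:

  H_1: rank ker ∂_1 − rank ∂_2 = (18 − 6) − 12 = 0, and ∂_2 has invariant factor 2 > 1, so H_1 ≅ Z_2.

H_1 = Z_2.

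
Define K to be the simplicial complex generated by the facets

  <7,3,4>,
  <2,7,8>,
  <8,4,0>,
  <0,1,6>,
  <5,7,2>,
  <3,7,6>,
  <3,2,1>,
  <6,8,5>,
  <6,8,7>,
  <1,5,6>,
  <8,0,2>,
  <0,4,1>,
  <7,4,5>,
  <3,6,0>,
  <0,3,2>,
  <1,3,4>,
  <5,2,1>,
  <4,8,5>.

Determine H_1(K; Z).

Fix the vertex order 0 < 1 < 2 < 3 < 4 < 5 < 6 < 7 < 8 and write every simplex with vertices in increasing order. Then dim K = 2 and the simplices of K are:

  0-simplices (9): [0], [1], [2], [3], [4], [5], [6], [7], [8]
  1-simplices (27): (27 of them)
  2-simplices (18): [0,1,4], [0,1,6], [0,2,3], [0,2,8], [0,3,6], [0,4,8], [1,2,3], [1,2,5], [1,3,4], [1,5,6], [2,5,7], [2,7,8], [3,4,7], [3,6,7], [4,5,7], [4,5,8], [5,6,8], [6,7,8]

so the chain groups are C_0 ≅ Z^9, C_1 ≅ Z^27, C_2 ≅ Z^18.

The boundary map ∂_1: C_1 → C_0 maps an edge to its endpoints' difference, ∂[p,q] = q − p.
The 9×27 boundary matrix has rank 8 and Smith normal form diag(1,1,1,1,1,1,1,1).

Boundary ∂_2: C_2 → C_1 maps a triangle to the signed sum of its edges. For instance
  ∂[2,5,7] = [5,7] − [2,7] + [2,5],
  ∂[5,6,8] = [6,8] − [5,8] + [5,6].
As a 27×18 matrix over Z this has rank 18, with invariant factors (1,1,1,1,1,1,1,1,1,1,1,1,1,1,1,1,1,2).

Now H_k = ker ∂_k / im ∂_{k+1}, so:

  H_1: rank ker ∂_1 − rank ∂_2 = (27 − 8) − 18 = 1, and ∂_2 has invariant factor 2 > 1, so H_1 = Z ⊕ Z/2.

H_1 = Z ⊕ Z/2.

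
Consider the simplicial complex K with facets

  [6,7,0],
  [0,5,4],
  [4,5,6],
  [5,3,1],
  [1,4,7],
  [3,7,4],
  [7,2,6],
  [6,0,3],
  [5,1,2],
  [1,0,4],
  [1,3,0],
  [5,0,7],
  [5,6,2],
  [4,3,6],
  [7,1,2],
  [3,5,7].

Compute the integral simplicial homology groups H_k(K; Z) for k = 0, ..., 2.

H_0 = Z,  H_1 = Z^2,  H_2 = Z.

We work with the vertex ordering 0 < 1 < 2 < 3 < 4 < 5 < 6 < 7. The simplices of K, each written with vertices in increasing order, are:

  0-simplices (8): [0], [1], [2], [3], [4], [5], [6], [7]
  1-simplices (24): (24 of them)
  2-simplices (16): [0,1,3], [0,1,4], [0,3,6], [0,4,5], [0,5,7], [0,6,7], [1,2,5], [1,2,7], [1,3,5], [1,4,7], [2,5,6], [2,6,7], [3,4,6], [3,4,7], [3,5,7], [4,5,6]

Hence C_0 ≅ Z^8, C_1 ≅ Z^24, C_2 ≅ Z^16.

Boundary ∂_1: C_1 → C_0 sends each edge [p,q] (with p < q) to q − p.
As a 8×24 matrix over Z this has rank 7, with invariant factors (1,1,1,1,1,1,1).

Boundary ∂_2: C_2 → C_1 maps a triangle to the signed sum of its edges. For instance
  ∂[2,6,7] = [6,7] − [2,7] + [2,6],
  ∂[2,5,6] = [5,6] − [2,6] + [2,5].
As a 24×16 matrix over Z this has rank 15, with invariant factors (1,1,1,1,1,1,1,1,1,1,1,1,1,1,1).

From H_k ≅ ker(∂_k) / im(∂_{k+1}) we obtain:

  H_0: rank C_0 − rank ∂_1 = 8 − 7 = 1, and the invariant factors of ∂_1 are all 1, so H_0 ≅ Z.
  H_1: rank ker ∂_1 − rank ∂_2 = (24 − 7) − 15 = 2, and the invariant factors of ∂_2 are all 1, so H_1 ≅ Z^2.
  H_2: rank ker ∂_2 − rank ∂_3 = (16 − 15) − 0 = 1, and there is no ∂_3, so H_2 ≅ Z.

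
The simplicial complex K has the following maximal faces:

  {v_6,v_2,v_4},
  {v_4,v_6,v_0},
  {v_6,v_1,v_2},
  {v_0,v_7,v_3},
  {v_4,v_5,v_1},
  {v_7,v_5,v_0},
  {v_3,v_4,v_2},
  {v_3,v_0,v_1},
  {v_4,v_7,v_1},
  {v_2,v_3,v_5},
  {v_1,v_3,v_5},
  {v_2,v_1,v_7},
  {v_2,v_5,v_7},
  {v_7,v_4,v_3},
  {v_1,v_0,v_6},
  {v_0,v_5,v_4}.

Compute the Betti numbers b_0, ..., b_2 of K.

We work with the vertex ordering v_0 < v_1 < v_2 < v_3 < v_4 < v_5 < v_6 < v_7. The simplices of K, each written with vertices in increasing order, are:

  0-simplices (8): [v_0], [v_1], [v_2], [v_3], [v_4], [v_5], [v_6], [v_7]
  1-simplices (24): (24 of them)
  2-simplices (16): (16 of them)

giving chain groups C_0 ≅ Z^8, C_1 ≅ Z^24, C_2 ≅ Z^16.

The boundary map ∂_1: C_1 → C_0 maps an edge to its endpoints' difference, ∂[p,q] = q − p. For instance
  ∂[v_5,v_7] = [v_7] − [v_5].
This gives a 8×24 integer matrix of rank 7; reducing to Smith normal form yields diagonal entries (1,1,1,1,1,1,1).

The boundary map ∂_2: C_2 → C_1 acts by ∂[p,q,r] = [q,r] − [p,r] + [p,q]. For instance
  ∂[v_0,v_3,v_7] = [v_3,v_7] − [v_0,v_7] + [v_0,v_3],
  ∂[v_2,v_5,v_7] = [v_5,v_7] − [v_2,v_7] + [v_2,v_5].
The resulting 24×16 matrix has rank 15, and its Smith normal form has invariant factors (1,1,1,1,1,1,1,1,1,1,1,1,1,1,1).

Reading off H_k = ker ∂_k / im ∂_{k+1}:

  H_0: rank C_0 − rank ∂_1 = 8 − 7 = 1, and the invariant factors of ∂_1 are all 1, so H_0 ≅ Z.
  H_1: rank ker ∂_1 − rank ∂_2 = (24 − 7) − 15 = 2, and the invariant factors of ∂_2 are all 1, so H_1 ≅ Z^2.
  H_2: rank ker ∂_2 − rank ∂_3 = (16 − 15) − 0 = 1, and there is no ∂_3, so H_2 ≅ Z.

(K is a triangulation of the torus T^2.)

Hence the Betti numbers are b_0 = 1, b_1 = 2, b_2 = 1.

b_0 = 1, b_1 = 2, b_2 = 1.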